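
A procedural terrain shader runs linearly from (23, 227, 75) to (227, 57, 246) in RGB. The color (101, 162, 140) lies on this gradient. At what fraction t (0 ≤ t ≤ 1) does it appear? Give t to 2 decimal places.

0.38

Invert the lerp on the R channel (largest span, 204): t = (101 − 23) / (227 − 23) = 78/204 = 0.38235.
Check on G: (162 − 227)/(57 − 227) = 0.3824 ✓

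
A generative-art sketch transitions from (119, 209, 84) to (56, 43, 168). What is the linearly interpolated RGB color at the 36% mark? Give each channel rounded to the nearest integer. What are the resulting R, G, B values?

(96, 149, 114)

36% corresponds to t = 0.36.
R = 119 + 0.36 × (56 − 119) = 119 + 0.36 × -63 = 96.32 → 96
G = 209 + 0.36 × (43 − 209) = 209 + 0.36 × -166 = 149.24 → 149
B = 84 + 0.36 × (168 − 84) = 84 + 0.36 × 84 = 114.24 → 114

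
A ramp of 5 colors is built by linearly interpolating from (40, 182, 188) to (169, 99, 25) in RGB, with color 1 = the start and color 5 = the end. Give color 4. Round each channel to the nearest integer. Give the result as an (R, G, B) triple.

With 5 swatches and endpoints inclusive, swatch 4 sits at t = (4 − 1)/(5 − 1) = 3/4 ≈ 0.75.
R = 40 + 0.75 × (169 − 40) = 136.75 → 137
G = 182 + 0.75 × (99 − 182) = 119.75 → 120
B = 188 + 0.75 × (25 − 188) = 65.75 → 66

(137, 120, 66)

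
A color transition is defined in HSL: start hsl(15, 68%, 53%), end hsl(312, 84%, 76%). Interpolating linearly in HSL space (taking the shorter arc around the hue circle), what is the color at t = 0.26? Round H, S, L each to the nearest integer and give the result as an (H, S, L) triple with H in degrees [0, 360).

Hue: 312 − 15 = 297°, but |297| > 180 so the shorter arc goes the other way: Δh = 297 − 360 = -63°.
H = 15 + 0.26 × (-63) = -1.38 → -1 → -1 mod 360 = 359°
S = 68 + 0.26 × (84 − 68) = 72.16 → 72%
L = 53 + 0.26 × (76 − 53) = 58.98 → 59%

(359, 72, 59)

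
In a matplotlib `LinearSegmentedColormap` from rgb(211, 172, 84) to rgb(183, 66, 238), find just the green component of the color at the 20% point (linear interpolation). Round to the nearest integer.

151

G = 172 + 0.2 × (66 − 172) = 150.8 → 151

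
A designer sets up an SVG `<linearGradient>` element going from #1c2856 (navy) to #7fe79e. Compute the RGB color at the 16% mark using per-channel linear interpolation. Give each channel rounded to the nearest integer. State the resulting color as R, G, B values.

#1c2856 → (28, 40, 86); #7fe79e → (127, 231, 158).
16% corresponds to t = 0.16.
R = 28 + 0.16 × (127 − 28) = 28 + 0.16 × 99 = 43.84 → 44
G = 40 + 0.16 × (231 − 40) = 40 + 0.16 × 191 = 70.56 → 71
B = 86 + 0.16 × (158 − 86) = 86 + 0.16 × 72 = 97.52 → 98
So the blended color is (44, 71, 98), about #2c4762.

(44, 71, 98)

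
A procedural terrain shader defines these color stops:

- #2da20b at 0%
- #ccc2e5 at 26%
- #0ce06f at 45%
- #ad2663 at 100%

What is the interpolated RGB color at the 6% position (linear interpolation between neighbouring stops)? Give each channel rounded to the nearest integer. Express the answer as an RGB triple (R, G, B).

(82, 169, 61)

6% lies between the 0% and 26% stops, so the local fraction is t = (6 − 0)/(26 − 0) = 6/26 ≈ 0.2308.
#2da20b → (45, 162, 11); #ccc2e5 → (204, 194, 229).
R = 45 + 0.2308 × (204 − 45) = 81.697 → 82
G = 162 + 0.2308 × (194 − 162) = 169.386 → 169
B = 11 + 0.2308 × (229 − 11) = 61.314 → 61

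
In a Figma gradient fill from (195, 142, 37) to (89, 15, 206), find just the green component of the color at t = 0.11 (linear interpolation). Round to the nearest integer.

128

G = 142 + 0.11 × (15 − 142) = 128.03 → 128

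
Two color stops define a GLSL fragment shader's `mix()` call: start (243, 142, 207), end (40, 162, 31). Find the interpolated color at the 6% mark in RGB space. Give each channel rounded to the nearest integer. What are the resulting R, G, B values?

6% corresponds to t = 0.06.
R = 243 + 0.06 × (40 − 243) = 243 + 0.06 × -203 = 230.82 → 231
G = 142 + 0.06 × (162 − 142) = 142 + 0.06 × 20 = 143.2 → 143
B = 207 + 0.06 × (31 − 207) = 207 + 0.06 × -176 = 196.44 → 196

(231, 143, 196)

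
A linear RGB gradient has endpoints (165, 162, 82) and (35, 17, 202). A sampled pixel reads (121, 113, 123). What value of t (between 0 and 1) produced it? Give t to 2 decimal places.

Invert the lerp on the G channel (largest span, 145): t = (113 − 162) / (17 − 162) = -49/-145 = 0.33793.
Check on R: (121 − 165)/(35 − 165) = 0.3385 ✓

0.34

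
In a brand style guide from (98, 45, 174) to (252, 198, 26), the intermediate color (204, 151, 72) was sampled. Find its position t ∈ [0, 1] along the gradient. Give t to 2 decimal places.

Invert the lerp on the R channel (largest span, 154): t = (204 − 98) / (252 − 98) = 106/154 = 0.68831.
Check on G: (151 − 45)/(198 − 45) = 0.6928 ✓

0.69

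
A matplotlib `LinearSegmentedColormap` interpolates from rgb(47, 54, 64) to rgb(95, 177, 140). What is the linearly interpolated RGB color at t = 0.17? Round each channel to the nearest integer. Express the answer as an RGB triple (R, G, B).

(55, 75, 77)

R = 47 + 0.17 × (95 − 47) = 47 + 0.17 × 48 = 55.16 → 55
G = 54 + 0.17 × (177 − 54) = 54 + 0.17 × 123 = 74.91 → 75
B = 64 + 0.17 × (140 − 64) = 64 + 0.17 × 76 = 76.92 → 77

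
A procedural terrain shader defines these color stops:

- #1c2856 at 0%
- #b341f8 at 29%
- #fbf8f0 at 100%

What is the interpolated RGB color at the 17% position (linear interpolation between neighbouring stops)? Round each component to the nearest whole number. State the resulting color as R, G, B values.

(117, 55, 181)

17% lies between the 0% and 29% stops, so the local fraction is t = (17 − 0)/(29 − 0) = 17/29 ≈ 0.5862.
#1c2856 → (28, 40, 86); #b341f8 → (179, 65, 248).
R = 28 + 0.5862 × (179 − 28) = 116.516 → 117
G = 40 + 0.5862 × (65 − 40) = 54.655 → 55
B = 86 + 0.5862 × (248 − 86) = 180.964 → 181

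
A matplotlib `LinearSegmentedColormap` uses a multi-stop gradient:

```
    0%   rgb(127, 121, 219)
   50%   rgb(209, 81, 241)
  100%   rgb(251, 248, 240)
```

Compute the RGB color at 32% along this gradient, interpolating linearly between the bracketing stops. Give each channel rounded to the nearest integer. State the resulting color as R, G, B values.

(179, 95, 233)

32% lies between the 0% and 50% stops, so the local fraction is t = (32 − 0)/(50 − 0) = 32/50 ≈ 0.64.
R = 127 + 0.64 × (209 − 127) = 179.48 → 179
G = 121 + 0.64 × (81 − 121) = 95.4 → 95
B = 219 + 0.64 × (241 − 219) = 233.08 → 233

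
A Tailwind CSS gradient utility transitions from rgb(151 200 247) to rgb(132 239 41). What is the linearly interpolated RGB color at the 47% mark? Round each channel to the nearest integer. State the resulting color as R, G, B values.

(142, 218, 150)

47% corresponds to t = 0.47.
R = 151 + 0.47 × (132 − 151) = 151 + 0.47 × -19 = 142.07 → 142
G = 200 + 0.47 × (239 − 200) = 200 + 0.47 × 39 = 218.33 → 218
B = 247 + 0.47 × (41 − 247) = 247 + 0.47 × -206 = 150.18 → 150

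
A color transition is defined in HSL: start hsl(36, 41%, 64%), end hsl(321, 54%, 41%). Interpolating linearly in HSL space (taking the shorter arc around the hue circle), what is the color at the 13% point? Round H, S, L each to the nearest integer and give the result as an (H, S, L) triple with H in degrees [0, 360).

(26, 43, 61)

Hue: 321 − 36 = 285°, but |285| > 180 so the shorter arc goes the other way: Δh = 285 − 360 = -75°.
H = 36 + 0.13 × (-75) = 26.25 → 26°
S = 41 + 0.13 × (54 − 41) = 42.69 → 43%
L = 64 + 0.13 × (41 − 64) = 61.01 → 61%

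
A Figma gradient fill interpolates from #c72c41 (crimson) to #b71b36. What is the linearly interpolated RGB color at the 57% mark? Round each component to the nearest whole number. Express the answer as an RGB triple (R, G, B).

#c72c41 → (199, 44, 65); #b71b36 → (183, 27, 54).
57% corresponds to t = 0.57.
R = 199 + 0.57 × (183 − 199) = 199 + 0.57 × -16 = 189.88 → 190
G = 44 + 0.57 × (27 − 44) = 44 + 0.57 × -17 = 34.31 → 34
B = 65 + 0.57 × (54 − 65) = 65 + 0.57 × -11 = 58.73 → 59

(190, 34, 59)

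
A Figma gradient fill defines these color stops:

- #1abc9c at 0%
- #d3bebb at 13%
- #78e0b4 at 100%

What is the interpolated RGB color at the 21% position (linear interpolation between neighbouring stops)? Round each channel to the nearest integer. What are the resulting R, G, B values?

(203, 193, 186)

21% lies between the 13% and 100% stops, so the local fraction is t = (21 − 13)/(100 − 13) = 8/87 ≈ 0.092.
#d3bebb → (211, 190, 187); #78e0b4 → (120, 224, 180).
R = 211 + 0.092 × (120 − 211) = 202.628 → 203
G = 190 + 0.092 × (224 − 190) = 193.128 → 193
B = 187 + 0.092 × (180 − 187) = 186.356 → 186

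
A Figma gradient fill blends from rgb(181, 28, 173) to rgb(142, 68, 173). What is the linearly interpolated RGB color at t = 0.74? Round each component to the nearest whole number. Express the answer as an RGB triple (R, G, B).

(152, 58, 173)

R = 181 + 0.74 × (142 − 181) = 181 + 0.74 × -39 = 152.14 → 152
G = 28 + 0.74 × (68 − 28) = 28 + 0.74 × 40 = 57.6 → 58
B = 173 + 0.74 × (173 − 173) = 173 + 0.74 × 0 = 173 → 173
So the blended color is (152, 58, 173), about #983aad.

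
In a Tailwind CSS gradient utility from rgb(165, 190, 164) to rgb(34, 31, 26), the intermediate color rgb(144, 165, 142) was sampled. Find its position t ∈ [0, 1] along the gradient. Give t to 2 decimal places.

0.16

Invert the lerp on the G channel (largest span, 159): t = (165 − 190) / (31 − 190) = -25/-159 = 0.15723.
Check on R: (144 − 165)/(34 − 165) = 0.1603 ✓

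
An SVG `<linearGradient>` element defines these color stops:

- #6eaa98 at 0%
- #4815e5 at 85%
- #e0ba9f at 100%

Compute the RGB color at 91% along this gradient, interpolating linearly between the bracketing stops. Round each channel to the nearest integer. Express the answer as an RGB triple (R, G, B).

(133, 87, 201)

91% lies between the 85% and 100% stops, so the local fraction is t = (91 − 85)/(100 − 85) = 6/15 ≈ 0.4.
#4815e5 → (72, 21, 229); #e0ba9f → (224, 186, 159).
R = 72 + 0.4 × (224 − 72) = 132.8 → 133
G = 21 + 0.4 × (186 − 21) = 87 → 87
B = 229 + 0.4 × (159 − 229) = 201 → 201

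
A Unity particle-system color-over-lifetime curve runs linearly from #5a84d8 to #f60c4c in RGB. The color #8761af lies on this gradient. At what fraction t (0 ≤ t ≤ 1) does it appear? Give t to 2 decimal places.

0.29

Invert the lerp on the R channel (largest span, 156): t = (135 − 90) / (246 − 90) = 45/156 = 0.28846.
Check on G: (97 − 132)/(12 − 132) = 0.2917 ✓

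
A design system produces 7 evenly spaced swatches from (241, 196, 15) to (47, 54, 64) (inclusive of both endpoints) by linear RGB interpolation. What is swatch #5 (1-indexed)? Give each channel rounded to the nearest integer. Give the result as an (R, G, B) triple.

With 7 swatches and endpoints inclusive, swatch 5 sits at t = (5 − 1)/(7 − 1) = 4/6 ≈ 0.6667.
R = 241 + 0.6667 × (47 − 241) = 111.66 → 112
G = 196 + 0.6667 × (54 − 196) = 101.329 → 101
B = 15 + 0.6667 × (64 − 15) = 47.668 → 48

(112, 101, 48)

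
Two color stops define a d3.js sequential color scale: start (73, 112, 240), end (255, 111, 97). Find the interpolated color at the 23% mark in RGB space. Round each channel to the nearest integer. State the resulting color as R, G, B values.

(115, 112, 207)

23% corresponds to t = 0.23.
R = 73 + 0.23 × (255 − 73) = 73 + 0.23 × 182 = 114.86 → 115
G = 112 + 0.23 × (111 − 112) = 112 + 0.23 × -1 = 111.77 → 112
B = 240 + 0.23 × (97 − 240) = 240 + 0.23 × -143 = 207.11 → 207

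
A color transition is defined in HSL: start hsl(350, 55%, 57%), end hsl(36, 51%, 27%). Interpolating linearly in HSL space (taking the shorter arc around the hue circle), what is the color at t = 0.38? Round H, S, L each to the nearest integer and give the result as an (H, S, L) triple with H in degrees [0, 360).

Hue: 36 − 350 = -314°, but |-314| > 180 so the shorter arc goes the other way: Δh = -314 + 360 = 46°.
H = 350 + 0.38 × (46) = 367.48 → 367 → 367 mod 360 = 7°
S = 55 + 0.38 × (51 − 55) = 53.48 → 53%
L = 57 + 0.38 × (27 − 57) = 45.6 → 46%

(7, 53, 46)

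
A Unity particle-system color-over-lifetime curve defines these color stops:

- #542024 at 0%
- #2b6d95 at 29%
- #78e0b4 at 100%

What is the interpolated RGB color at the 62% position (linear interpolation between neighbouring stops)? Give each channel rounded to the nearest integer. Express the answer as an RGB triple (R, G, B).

62% lies between the 29% and 100% stops, so the local fraction is t = (62 − 29)/(100 − 29) = 33/71 ≈ 0.4648.
#2b6d95 → (43, 109, 149); #78e0b4 → (120, 224, 180).
R = 43 + 0.4648 × (120 − 43) = 78.79 → 79
G = 109 + 0.4648 × (224 − 109) = 162.452 → 162
B = 149 + 0.4648 × (180 − 149) = 163.409 → 163

(79, 162, 163)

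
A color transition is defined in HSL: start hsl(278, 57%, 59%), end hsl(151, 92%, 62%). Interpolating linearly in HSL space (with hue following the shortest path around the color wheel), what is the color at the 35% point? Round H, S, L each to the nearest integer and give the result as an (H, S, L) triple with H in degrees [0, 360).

Hue arc: Δh = 151 − 278 = -127° (|Δh| ≤ 180, already the shorter path).
H = 278 + 0.35 × (-127) = 233.55 → 234°
S = 57 + 0.35 × (92 − 57) = 69.25 → 69%
L = 59 + 0.35 × (62 − 59) = 60.05 → 60%

(234, 69, 60)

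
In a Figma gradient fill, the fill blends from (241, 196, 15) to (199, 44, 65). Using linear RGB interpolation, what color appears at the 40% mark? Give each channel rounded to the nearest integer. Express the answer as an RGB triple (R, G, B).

40% corresponds to t = 0.4.
R = 241 + 0.4 × (199 − 241) = 241 + 0.4 × -42 = 224.2 → 224
G = 196 + 0.4 × (44 − 196) = 196 + 0.4 × -152 = 135.2 → 135
B = 15 + 0.4 × (65 − 15) = 15 + 0.4 × 50 = 35 → 35

(224, 135, 35)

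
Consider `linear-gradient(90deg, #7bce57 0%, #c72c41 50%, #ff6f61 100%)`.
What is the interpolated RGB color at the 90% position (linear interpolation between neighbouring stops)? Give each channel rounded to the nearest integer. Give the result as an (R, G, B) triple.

90% lies between the 50% and 100% stops, so the local fraction is t = (90 − 50)/(100 − 50) = 40/50 ≈ 0.8.
#c72c41 → (199, 44, 65); #ff6f61 → (255, 111, 97).
R = 199 + 0.8 × (255 − 199) = 243.8 → 244
G = 44 + 0.8 × (111 − 44) = 97.6 → 98
B = 65 + 0.8 × (97 − 65) = 90.6 → 91

(244, 98, 91)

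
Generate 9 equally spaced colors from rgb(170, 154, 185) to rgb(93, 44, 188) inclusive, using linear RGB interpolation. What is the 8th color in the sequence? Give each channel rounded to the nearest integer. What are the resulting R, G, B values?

(103, 58, 188)

With 9 swatches and endpoints inclusive, swatch 8 sits at t = (8 − 1)/(9 − 1) = 7/8 ≈ 0.875.
R = 170 + 0.875 × (93 − 170) = 102.625 → 103
G = 154 + 0.875 × (44 − 154) = 57.75 → 58
B = 185 + 0.875 × (188 − 185) = 187.625 → 188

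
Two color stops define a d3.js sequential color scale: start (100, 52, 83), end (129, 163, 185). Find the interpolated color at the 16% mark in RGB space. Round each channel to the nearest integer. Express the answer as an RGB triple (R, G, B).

16% corresponds to t = 0.16.
R = 100 + 0.16 × (129 − 100) = 100 + 0.16 × 29 = 104.64 → 105
G = 52 + 0.16 × (163 − 52) = 52 + 0.16 × 111 = 69.76 → 70
B = 83 + 0.16 × (185 − 83) = 83 + 0.16 × 102 = 99.32 → 99

(105, 70, 99)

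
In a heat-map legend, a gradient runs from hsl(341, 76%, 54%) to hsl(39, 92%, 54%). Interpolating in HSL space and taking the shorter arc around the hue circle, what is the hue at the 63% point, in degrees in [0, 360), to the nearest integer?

18

Hue: 39 − 341 = -302°, but |-302| > 180 so the shorter arc goes the other way: Δh = -302 + 360 = 58°.
H = 341 + 0.63 × (58) = 377.54 → 378 → 378 mod 360 = 18°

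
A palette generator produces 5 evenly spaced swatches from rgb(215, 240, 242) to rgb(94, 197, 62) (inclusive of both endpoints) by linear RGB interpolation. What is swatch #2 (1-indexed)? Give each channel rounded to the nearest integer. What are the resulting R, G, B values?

(185, 229, 197)

With 5 swatches and endpoints inclusive, swatch 2 sits at t = (2 − 1)/(5 − 1) = 1/4 ≈ 0.25.
R = 215 + 0.25 × (94 − 215) = 184.75 → 185
G = 240 + 0.25 × (197 − 240) = 229.25 → 229
B = 242 + 0.25 × (62 − 242) = 197 → 197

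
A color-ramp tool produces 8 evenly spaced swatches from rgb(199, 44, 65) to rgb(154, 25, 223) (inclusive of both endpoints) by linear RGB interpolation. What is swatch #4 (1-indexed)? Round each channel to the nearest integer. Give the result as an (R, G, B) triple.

(180, 36, 133)

With 8 swatches and endpoints inclusive, swatch 4 sits at t = (4 − 1)/(8 − 1) = 3/7 ≈ 0.4286.
R = 199 + 0.4286 × (154 − 199) = 179.713 → 180
G = 44 + 0.4286 × (25 − 44) = 35.857 → 36
B = 65 + 0.4286 × (223 − 65) = 132.719 → 133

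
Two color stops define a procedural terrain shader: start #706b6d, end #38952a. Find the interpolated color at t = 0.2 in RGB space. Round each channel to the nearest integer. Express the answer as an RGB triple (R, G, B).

#706b6d → (112, 107, 109); #38952a → (56, 149, 42).
R = 112 + 0.2 × (56 − 112) = 112 + 0.2 × -56 = 100.8 → 101
G = 107 + 0.2 × (149 − 107) = 107 + 0.2 × 42 = 115.4 → 115
B = 109 + 0.2 × (42 − 109) = 109 + 0.2 × -67 = 95.6 → 96

(101, 115, 96)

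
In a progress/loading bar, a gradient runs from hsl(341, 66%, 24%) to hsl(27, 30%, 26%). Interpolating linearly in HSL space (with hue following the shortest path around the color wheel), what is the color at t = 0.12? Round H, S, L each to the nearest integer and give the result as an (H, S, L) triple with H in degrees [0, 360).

(347, 62, 24)

Hue: 27 − 341 = -314°, but |-314| > 180 so the shorter arc goes the other way: Δh = -314 + 360 = 46°.
H = 341 + 0.12 × (46) = 346.52 → 347°
S = 66 + 0.12 × (30 − 66) = 61.68 → 62%
L = 24 + 0.12 × (26 − 24) = 24.24 → 24%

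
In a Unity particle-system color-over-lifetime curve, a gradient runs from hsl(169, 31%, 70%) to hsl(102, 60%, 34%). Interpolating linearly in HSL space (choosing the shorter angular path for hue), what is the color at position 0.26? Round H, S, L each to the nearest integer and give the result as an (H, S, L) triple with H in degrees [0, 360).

(152, 39, 61)

Hue arc: Δh = 102 − 169 = -67° (|Δh| ≤ 180, already the shorter path).
H = 169 + 0.26 × (-67) = 151.58 → 152°
S = 31 + 0.26 × (60 − 31) = 38.54 → 39%
L = 70 + 0.26 × (34 − 70) = 60.64 → 61%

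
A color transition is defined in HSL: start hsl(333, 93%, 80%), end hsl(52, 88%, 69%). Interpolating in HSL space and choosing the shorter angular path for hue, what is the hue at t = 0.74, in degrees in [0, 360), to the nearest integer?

Hue: 52 − 333 = -281°, but |-281| > 180 so the shorter arc goes the other way: Δh = -281 + 360 = 79°.
H = 333 + 0.74 × (79) = 391.46 → 391 → 391 mod 360 = 31°

31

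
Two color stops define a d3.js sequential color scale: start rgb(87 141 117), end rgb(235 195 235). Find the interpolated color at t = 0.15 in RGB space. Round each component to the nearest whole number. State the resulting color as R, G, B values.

R = 87 + 0.15 × (235 − 87) = 87 + 0.15 × 148 = 109.2 → 109
G = 141 + 0.15 × (195 − 141) = 141 + 0.15 × 54 = 149.1 → 149
B = 117 + 0.15 × (235 − 117) = 117 + 0.15 × 118 = 134.7 → 135

(109, 149, 135)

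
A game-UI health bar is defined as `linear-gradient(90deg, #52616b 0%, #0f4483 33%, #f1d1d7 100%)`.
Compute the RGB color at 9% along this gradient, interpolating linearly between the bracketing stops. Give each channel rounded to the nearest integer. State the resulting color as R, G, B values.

9% lies between the 0% and 33% stops, so the local fraction is t = (9 − 0)/(33 − 0) = 9/33 ≈ 0.2727.
#52616b → (82, 97, 107); #0f4483 → (15, 68, 131).
R = 82 + 0.2727 × (15 − 82) = 63.729 → 64
G = 97 + 0.2727 × (68 − 97) = 89.092 → 89
B = 107 + 0.2727 × (131 − 107) = 113.545 → 114

(64, 89, 114)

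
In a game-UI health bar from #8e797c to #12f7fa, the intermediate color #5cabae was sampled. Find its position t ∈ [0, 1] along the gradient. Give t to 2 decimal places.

Invert the lerp on the G channel (largest span, 126): t = (171 − 121) / (247 − 121) = 50/126 = 0.39683.
Check on R: (92 − 142)/(18 − 142) = 0.4032 ✓

0.40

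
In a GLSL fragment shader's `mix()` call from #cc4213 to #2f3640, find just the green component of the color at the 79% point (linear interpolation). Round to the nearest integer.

G₁ = 66 (from #cc4213), G₂ = 54 (from #2f3640).
G = 66 + 0.79 × (54 − 66) = 56.52 → 57

57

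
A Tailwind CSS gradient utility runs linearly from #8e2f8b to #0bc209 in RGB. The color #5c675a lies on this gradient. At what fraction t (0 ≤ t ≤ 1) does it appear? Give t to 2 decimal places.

Invert the lerp on the G channel (largest span, 147): t = (103 − 47) / (194 − 47) = 56/147 = 0.38095.
Check on R: (92 − 142)/(11 − 142) = 0.3817 ✓

0.38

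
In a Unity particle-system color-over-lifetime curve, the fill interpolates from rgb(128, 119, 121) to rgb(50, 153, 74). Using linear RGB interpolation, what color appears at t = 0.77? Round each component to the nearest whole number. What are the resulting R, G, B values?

(68, 145, 85)

R = 128 + 0.77 × (50 − 128) = 128 + 0.77 × -78 = 67.94 → 68
G = 119 + 0.77 × (153 − 119) = 119 + 0.77 × 34 = 145.18 → 145
B = 121 + 0.77 × (74 − 121) = 121 + 0.77 × -47 = 84.81 → 85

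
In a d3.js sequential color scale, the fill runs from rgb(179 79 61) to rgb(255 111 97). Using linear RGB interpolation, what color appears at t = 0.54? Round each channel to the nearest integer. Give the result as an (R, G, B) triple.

R = 179 + 0.54 × (255 − 179) = 179 + 0.54 × 76 = 220.04 → 220
G = 79 + 0.54 × (111 − 79) = 79 + 0.54 × 32 = 96.28 → 96
B = 61 + 0.54 × (97 − 61) = 61 + 0.54 × 36 = 80.44 → 80

(220, 96, 80)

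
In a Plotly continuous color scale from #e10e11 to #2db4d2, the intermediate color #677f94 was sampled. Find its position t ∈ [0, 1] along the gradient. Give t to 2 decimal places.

0.68

Invert the lerp on the B channel (largest span, 193): t = (148 − 17) / (210 − 17) = 131/193 = 0.67876.
Check on R: (103 − 225)/(45 − 225) = 0.6778 ✓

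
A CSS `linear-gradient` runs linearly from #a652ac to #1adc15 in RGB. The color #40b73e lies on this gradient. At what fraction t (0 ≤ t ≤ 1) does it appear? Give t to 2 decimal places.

Invert the lerp on the B channel (largest span, 151): t = (62 − 172) / (21 − 172) = -110/-151 = 0.72848.
Check on R: (64 − 166)/(26 − 166) = 0.7286 ✓

0.73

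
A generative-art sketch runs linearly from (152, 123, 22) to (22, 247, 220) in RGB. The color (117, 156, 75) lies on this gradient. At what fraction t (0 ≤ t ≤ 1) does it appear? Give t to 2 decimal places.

0.27

Invert the lerp on the B channel (largest span, 198): t = (75 − 22) / (220 − 22) = 53/198 = 0.26768.
Check on R: (117 − 152)/(22 − 152) = 0.2692 ✓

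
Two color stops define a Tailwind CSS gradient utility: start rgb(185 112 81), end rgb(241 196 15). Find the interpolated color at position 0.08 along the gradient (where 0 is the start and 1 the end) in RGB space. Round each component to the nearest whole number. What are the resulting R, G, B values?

(189, 119, 76)

R = 185 + 0.08 × (241 − 185) = 185 + 0.08 × 56 = 189.48 → 189
G = 112 + 0.08 × (196 − 112) = 112 + 0.08 × 84 = 118.72 → 119
B = 81 + 0.08 × (15 − 81) = 81 + 0.08 × -66 = 75.72 → 76
So the blended color is (189, 119, 76), about #bd774c.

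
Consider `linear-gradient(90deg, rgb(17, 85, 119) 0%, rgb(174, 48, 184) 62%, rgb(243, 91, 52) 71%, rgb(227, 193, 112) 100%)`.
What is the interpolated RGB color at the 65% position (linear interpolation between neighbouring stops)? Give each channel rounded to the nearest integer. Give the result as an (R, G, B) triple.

65% lies between the 62% and 71% stops, so the local fraction is t = (65 − 62)/(71 − 62) = 3/9 ≈ 0.3333.
R = 174 + 0.3333 × (243 − 174) = 196.998 → 197
G = 48 + 0.3333 × (91 − 48) = 62.332 → 62
B = 184 + 0.3333 × (52 − 184) = 140.004 → 140

(197, 62, 140)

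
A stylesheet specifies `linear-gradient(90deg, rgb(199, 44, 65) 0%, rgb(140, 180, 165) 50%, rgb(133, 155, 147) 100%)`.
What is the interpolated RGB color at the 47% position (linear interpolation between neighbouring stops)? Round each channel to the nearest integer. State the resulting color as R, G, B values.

47% lies between the 0% and 50% stops, so the local fraction is t = (47 − 0)/(50 − 0) = 47/50 ≈ 0.94.
R = 199 + 0.94 × (140 − 199) = 143.54 → 144
G = 44 + 0.94 × (180 − 44) = 171.84 → 172
B = 65 + 0.94 × (165 − 65) = 159 → 159

(144, 172, 159)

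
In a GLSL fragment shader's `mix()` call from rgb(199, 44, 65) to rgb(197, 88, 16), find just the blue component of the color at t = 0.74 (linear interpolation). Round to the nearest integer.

B = 65 + 0.74 × (16 − 65) = 28.74 → 29

29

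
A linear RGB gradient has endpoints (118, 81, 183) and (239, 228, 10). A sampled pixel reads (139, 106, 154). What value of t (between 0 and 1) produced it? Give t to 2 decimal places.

Invert the lerp on the B channel (largest span, 173): t = (154 − 183) / (10 − 183) = -29/-173 = 0.16763.
Check on R: (139 − 118)/(239 − 118) = 0.1736 ✓

0.17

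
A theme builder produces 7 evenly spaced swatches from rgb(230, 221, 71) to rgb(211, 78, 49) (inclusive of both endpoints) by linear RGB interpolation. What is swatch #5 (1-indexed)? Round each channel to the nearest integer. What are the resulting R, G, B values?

(217, 126, 56)

With 7 swatches and endpoints inclusive, swatch 5 sits at t = (5 − 1)/(7 − 1) = 4/6 ≈ 0.6667.
R = 230 + 0.6667 × (211 − 230) = 217.333 → 217
G = 221 + 0.6667 × (78 − 221) = 125.662 → 126
B = 71 + 0.6667 × (49 − 71) = 56.333 → 56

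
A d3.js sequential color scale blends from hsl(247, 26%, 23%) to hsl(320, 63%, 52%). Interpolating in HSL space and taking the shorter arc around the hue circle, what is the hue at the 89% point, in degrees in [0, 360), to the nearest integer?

Hue arc: Δh = 320 − 247 = 73° (|Δh| ≤ 180, already the shorter path).
H = 247 + 0.89 × (73) = 311.97 → 312°

312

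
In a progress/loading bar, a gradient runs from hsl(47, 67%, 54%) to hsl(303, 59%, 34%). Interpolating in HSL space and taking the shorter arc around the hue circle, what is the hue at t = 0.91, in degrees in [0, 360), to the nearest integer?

312

Hue: 303 − 47 = 256°, but |256| > 180 so the shorter arc goes the other way: Δh = 256 − 360 = -104°.
H = 47 + 0.91 × (-104) = -47.64 → -48 → -48 mod 360 = 312°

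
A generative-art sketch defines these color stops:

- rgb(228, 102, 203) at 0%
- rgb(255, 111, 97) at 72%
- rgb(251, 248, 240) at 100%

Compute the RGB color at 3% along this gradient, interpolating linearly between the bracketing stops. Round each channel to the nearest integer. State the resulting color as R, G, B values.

(229, 102, 199)

3% lies between the 0% and 72% stops, so the local fraction is t = (3 − 0)/(72 − 0) = 3/72 ≈ 0.0417.
R = 228 + 0.0417 × (255 − 228) = 229.126 → 229
G = 102 + 0.0417 × (111 − 102) = 102.375 → 102
B = 203 + 0.0417 × (97 − 203) = 198.58 → 199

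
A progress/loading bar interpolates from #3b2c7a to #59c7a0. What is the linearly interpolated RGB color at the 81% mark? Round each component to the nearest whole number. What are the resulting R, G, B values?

#3b2c7a → (59, 44, 122); #59c7a0 → (89, 199, 160).
81% corresponds to t = 0.81.
R = 59 + 0.81 × (89 − 59) = 59 + 0.81 × 30 = 83.3 → 83
G = 44 + 0.81 × (199 − 44) = 44 + 0.81 × 155 = 169.55 → 170
B = 122 + 0.81 × (160 − 122) = 122 + 0.81 × 38 = 152.78 → 153

(83, 170, 153)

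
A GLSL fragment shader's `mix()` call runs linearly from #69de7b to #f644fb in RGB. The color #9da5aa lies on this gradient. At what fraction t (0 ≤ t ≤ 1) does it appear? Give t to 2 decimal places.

Invert the lerp on the G channel (largest span, 154): t = (165 − 222) / (68 − 222) = -57/-154 = 0.37013.
Check on R: (157 − 105)/(246 − 105) = 0.3688 ✓

0.37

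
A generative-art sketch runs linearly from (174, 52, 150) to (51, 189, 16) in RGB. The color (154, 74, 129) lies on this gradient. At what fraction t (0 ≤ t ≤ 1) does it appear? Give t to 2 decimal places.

Invert the lerp on the G channel (largest span, 137): t = (74 − 52) / (189 − 52) = 22/137 = 0.16058.
Check on R: (154 − 174)/(51 − 174) = 0.1626 ✓

0.16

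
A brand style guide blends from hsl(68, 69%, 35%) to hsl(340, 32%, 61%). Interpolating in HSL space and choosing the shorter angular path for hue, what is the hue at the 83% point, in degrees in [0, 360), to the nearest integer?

355

Hue: 340 − 68 = 272°, but |272| > 180 so the shorter arc goes the other way: Δh = 272 − 360 = -88°.
H = 68 + 0.83 × (-88) = -5.04 → -5 → -5 mod 360 = 355°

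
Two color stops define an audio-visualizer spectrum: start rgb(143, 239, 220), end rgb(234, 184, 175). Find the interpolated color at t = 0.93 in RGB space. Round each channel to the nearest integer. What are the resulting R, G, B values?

R = 143 + 0.93 × (234 − 143) = 143 + 0.93 × 91 = 227.63 → 228
G = 239 + 0.93 × (184 − 239) = 239 + 0.93 × -55 = 187.85 → 188
B = 220 + 0.93 × (175 − 220) = 220 + 0.93 × -45 = 178.15 → 178

(228, 188, 178)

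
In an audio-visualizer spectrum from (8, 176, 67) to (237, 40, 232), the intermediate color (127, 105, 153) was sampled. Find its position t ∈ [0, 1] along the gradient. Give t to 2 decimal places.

Invert the lerp on the R channel (largest span, 229): t = (127 − 8) / (237 − 8) = 119/229 = 0.51965.
Check on G: (105 − 176)/(40 − 176) = 0.5221 ✓

0.52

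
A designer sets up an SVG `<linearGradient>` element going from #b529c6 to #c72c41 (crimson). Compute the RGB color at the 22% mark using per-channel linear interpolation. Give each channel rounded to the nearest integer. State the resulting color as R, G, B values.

#b529c6 → (181, 41, 198); #c72c41 → (199, 44, 65).
22% corresponds to t = 0.22.
R = 181 + 0.22 × (199 − 181) = 181 + 0.22 × 18 = 184.96 → 185
G = 41 + 0.22 × (44 − 41) = 41 + 0.22 × 3 = 41.66 → 42
B = 198 + 0.22 × (65 − 198) = 198 + 0.22 × -133 = 168.74 → 169

(185, 42, 169)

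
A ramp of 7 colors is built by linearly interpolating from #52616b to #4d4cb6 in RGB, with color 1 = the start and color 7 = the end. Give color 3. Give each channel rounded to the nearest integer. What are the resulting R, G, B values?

With 7 swatches and endpoints inclusive, swatch 3 sits at t = (3 − 1)/(7 − 1) = 2/6 ≈ 0.3333.
#52616b → (82, 97, 107); #4d4cb6 → (77, 76, 182).
R = 82 + 0.3333 × (77 − 82) = 80.334 → 80
G = 97 + 0.3333 × (76 − 97) = 90.001 → 90
B = 107 + 0.3333 × (182 − 107) = 131.998 → 132

(80, 90, 132)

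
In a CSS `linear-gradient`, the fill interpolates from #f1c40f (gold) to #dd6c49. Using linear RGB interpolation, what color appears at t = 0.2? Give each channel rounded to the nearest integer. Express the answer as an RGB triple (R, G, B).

#f1c40f → (241, 196, 15); #dd6c49 → (221, 108, 73).
R = 241 + 0.2 × (221 − 241) = 241 + 0.2 × -20 = 237 → 237
G = 196 + 0.2 × (108 − 196) = 196 + 0.2 × -88 = 178.4 → 178
B = 15 + 0.2 × (73 − 15) = 15 + 0.2 × 58 = 26.6 → 27

(237, 178, 27)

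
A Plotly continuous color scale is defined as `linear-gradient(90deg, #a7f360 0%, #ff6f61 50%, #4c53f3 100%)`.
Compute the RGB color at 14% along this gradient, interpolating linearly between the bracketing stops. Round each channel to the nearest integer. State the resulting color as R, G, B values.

14% lies between the 0% and 50% stops, so the local fraction is t = (14 − 0)/(50 − 0) = 14/50 ≈ 0.28.
#a7f360 → (167, 243, 96); #ff6f61 → (255, 111, 97).
R = 167 + 0.28 × (255 − 167) = 191.64 → 192
G = 243 + 0.28 × (111 − 243) = 206.04 → 206
B = 96 + 0.28 × (97 − 96) = 96.28 → 96

(192, 206, 96)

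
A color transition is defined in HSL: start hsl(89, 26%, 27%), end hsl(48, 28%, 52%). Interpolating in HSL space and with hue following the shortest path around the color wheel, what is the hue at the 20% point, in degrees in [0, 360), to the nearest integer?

81

Hue arc: Δh = 48 − 89 = -41° (|Δh| ≤ 180, already the shorter path).
H = 89 + 0.2 × (-41) = 80.8 → 81°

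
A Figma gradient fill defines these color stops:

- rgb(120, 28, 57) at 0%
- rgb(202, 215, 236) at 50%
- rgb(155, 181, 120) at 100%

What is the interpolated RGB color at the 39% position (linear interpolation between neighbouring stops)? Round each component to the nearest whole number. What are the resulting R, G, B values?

(184, 174, 197)

39% lies between the 0% and 50% stops, so the local fraction is t = (39 − 0)/(50 − 0) = 39/50 ≈ 0.78.
R = 120 + 0.78 × (202 − 120) = 183.96 → 184
G = 28 + 0.78 × (215 − 28) = 173.86 → 174
B = 57 + 0.78 × (236 − 57) = 196.62 → 197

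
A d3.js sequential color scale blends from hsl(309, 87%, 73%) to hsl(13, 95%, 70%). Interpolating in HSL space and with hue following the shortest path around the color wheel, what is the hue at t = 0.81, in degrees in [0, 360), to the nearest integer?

1

Hue: 13 − 309 = -296°, but |-296| > 180 so the shorter arc goes the other way: Δh = -296 + 360 = 64°.
H = 309 + 0.81 × (64) = 360.84 → 361 → 361 mod 360 = 1°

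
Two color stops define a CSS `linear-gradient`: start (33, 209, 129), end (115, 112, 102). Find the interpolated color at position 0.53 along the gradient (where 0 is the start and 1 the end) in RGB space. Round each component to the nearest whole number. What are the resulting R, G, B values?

(76, 158, 115)

R = 33 + 0.53 × (115 − 33) = 33 + 0.53 × 82 = 76.46 → 76
G = 209 + 0.53 × (112 − 209) = 209 + 0.53 × -97 = 157.59 → 158
B = 129 + 0.53 × (102 − 129) = 129 + 0.53 × -27 = 114.69 → 115
So the blended color is (76, 158, 115), about #4c9e73.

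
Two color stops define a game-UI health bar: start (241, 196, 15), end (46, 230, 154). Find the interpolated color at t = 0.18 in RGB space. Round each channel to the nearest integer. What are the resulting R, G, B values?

(206, 202, 40)

R = 241 + 0.18 × (46 − 241) = 241 + 0.18 × -195 = 205.9 → 206
G = 196 + 0.18 × (230 − 196) = 196 + 0.18 × 34 = 202.12 → 202
B = 15 + 0.18 × (154 − 15) = 15 + 0.18 × 139 = 40.02 → 40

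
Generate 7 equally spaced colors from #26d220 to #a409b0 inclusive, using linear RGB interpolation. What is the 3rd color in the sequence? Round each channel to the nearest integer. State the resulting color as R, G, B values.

(80, 143, 80)

With 7 swatches and endpoints inclusive, swatch 3 sits at t = (3 − 1)/(7 − 1) = 2/6 ≈ 0.3333.
#26d220 → (38, 210, 32); #a409b0 → (164, 9, 176).
R = 38 + 0.3333 × (164 − 38) = 79.996 → 80
G = 210 + 0.3333 × (9 − 210) = 143.007 → 143
B = 32 + 0.3333 × (176 − 32) = 79.995 → 80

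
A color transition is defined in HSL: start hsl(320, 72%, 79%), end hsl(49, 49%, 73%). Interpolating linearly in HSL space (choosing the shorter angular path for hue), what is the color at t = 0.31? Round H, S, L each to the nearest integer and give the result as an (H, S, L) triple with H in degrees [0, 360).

(348, 65, 77)

Hue: 49 − 320 = -271°, but |-271| > 180 so the shorter arc goes the other way: Δh = -271 + 360 = 89°.
H = 320 + 0.31 × (89) = 347.59 → 348°
S = 72 + 0.31 × (49 − 72) = 64.87 → 65%
L = 79 + 0.31 × (73 − 79) = 77.14 → 77%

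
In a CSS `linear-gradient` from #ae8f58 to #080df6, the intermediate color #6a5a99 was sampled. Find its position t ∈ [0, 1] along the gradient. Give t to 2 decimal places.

0.41

Invert the lerp on the R channel (largest span, 166): t = (106 − 174) / (8 − 174) = -68/-166 = 0.40964.
Check on G: (90 − 143)/(13 − 143) = 0.4077 ✓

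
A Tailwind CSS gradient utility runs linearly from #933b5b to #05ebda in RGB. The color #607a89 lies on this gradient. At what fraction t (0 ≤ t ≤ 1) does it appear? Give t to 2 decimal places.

0.36

Invert the lerp on the G channel (largest span, 176): t = (122 − 59) / (235 − 59) = 63/176 = 0.35795.
Check on R: (96 − 147)/(5 − 147) = 0.3592 ✓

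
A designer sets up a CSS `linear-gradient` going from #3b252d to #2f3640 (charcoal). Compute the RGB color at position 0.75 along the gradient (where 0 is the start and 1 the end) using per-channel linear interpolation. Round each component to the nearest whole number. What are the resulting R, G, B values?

#3b252d → (59, 37, 45); #2f3640 → (47, 54, 64).
R = 59 + 0.75 × (47 − 59) = 59 + 0.75 × -12 = 50 → 50
G = 37 + 0.75 × (54 − 37) = 37 + 0.75 × 17 = 49.75 → 50
B = 45 + 0.75 × (64 − 45) = 45 + 0.75 × 19 = 59.25 → 59

(50, 50, 59)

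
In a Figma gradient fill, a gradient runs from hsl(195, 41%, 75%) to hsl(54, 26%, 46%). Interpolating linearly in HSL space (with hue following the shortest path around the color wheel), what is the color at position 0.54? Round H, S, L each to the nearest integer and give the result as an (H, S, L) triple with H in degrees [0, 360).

(119, 33, 59)

Hue arc: Δh = 54 − 195 = -141° (|Δh| ≤ 180, already the shorter path).
H = 195 + 0.54 × (-141) = 118.86 → 119°
S = 41 + 0.54 × (26 − 41) = 32.9 → 33%
L = 75 + 0.54 × (46 − 75) = 59.34 → 59%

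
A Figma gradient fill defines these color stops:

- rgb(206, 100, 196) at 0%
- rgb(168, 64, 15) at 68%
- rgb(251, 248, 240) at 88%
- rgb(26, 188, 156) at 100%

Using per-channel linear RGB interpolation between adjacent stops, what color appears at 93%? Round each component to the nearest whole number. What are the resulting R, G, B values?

93% lies between the 88% and 100% stops, so the local fraction is t = (93 − 88)/(100 − 88) = 5/12 ≈ 0.4167.
R = 251 + 0.4167 × (26 − 251) = 157.243 → 157
G = 248 + 0.4167 × (188 − 248) = 222.998 → 223
B = 240 + 0.4167 × (156 − 240) = 204.997 → 205

(157, 223, 205)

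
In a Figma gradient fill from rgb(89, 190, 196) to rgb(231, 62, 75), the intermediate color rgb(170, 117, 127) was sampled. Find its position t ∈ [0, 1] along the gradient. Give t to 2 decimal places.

Invert the lerp on the R channel (largest span, 142): t = (170 − 89) / (231 − 89) = 81/142 = 0.57042.
Check on G: (117 − 190)/(62 − 190) = 0.5703 ✓

0.57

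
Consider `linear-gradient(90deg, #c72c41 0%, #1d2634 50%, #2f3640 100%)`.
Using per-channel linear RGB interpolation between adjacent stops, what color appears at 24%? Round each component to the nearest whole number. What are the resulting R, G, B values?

(117, 41, 59)

24% lies between the 0% and 50% stops, so the local fraction is t = (24 − 0)/(50 − 0) = 24/50 ≈ 0.48.
#c72c41 → (199, 44, 65); #1d2634 → (29, 38, 52).
R = 199 + 0.48 × (29 − 199) = 117.4 → 117
G = 44 + 0.48 × (38 − 44) = 41.12 → 41
B = 65 + 0.48 × (52 − 65) = 58.76 → 59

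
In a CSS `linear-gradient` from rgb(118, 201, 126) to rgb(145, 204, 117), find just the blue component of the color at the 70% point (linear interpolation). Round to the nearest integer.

B = 126 + 0.7 × (117 − 126) = 119.7 → 120

120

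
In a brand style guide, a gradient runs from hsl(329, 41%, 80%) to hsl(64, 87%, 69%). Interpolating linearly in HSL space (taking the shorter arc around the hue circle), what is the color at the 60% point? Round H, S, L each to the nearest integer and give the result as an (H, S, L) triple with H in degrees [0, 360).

(26, 69, 73)

Hue: 64 − 329 = -265°, but |-265| > 180 so the shorter arc goes the other way: Δh = -265 + 360 = 95°.
H = 329 + 0.6 × (95) = 386 → 386 → 386 mod 360 = 26°
S = 41 + 0.6 × (87 − 41) = 68.6 → 69%
L = 80 + 0.6 × (69 − 80) = 73.4 → 73%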